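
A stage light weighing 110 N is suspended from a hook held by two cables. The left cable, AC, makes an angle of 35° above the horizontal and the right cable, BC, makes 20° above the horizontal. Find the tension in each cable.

T_AC = 126.2 N, T_BC = 110.0 N

ΣF_x = 0: −T_AC·cos35° + T_BC·cos20° = 0 → T_BC = 0.871723·T_AC.
ΣF_y = 0: T_AC·sin35° + T_BC·sin20° = 110.
Substitute: T_AC·(0.573576 + 0.871723·0.34202) = 110 → T_AC = 126.187 ≈ 126.2 N.
Then T_BC = 0.871723 × 126.187 = 110.0 N.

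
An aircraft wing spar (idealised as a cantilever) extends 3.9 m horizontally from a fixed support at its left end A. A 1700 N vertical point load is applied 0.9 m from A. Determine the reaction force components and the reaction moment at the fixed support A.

A_x = 0, A_y = 1700 N, M_A = 1530 N·m

ΣF_x = 0: A_x = 0.
ΣF_y = 0: A_y − 1700 = 0 → A_y = 1700 N.
ΣM about A: M_A − 1700·0.9 = 0 → M_A = 1530 N·m.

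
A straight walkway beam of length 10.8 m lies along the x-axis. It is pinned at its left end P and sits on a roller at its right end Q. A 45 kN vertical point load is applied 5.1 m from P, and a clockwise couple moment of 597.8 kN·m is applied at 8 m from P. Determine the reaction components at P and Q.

P_x = 0, P_y = -31.60 kN, Q_y = 76.60 kN

Moments about P: Q_y·10.8 − 45·5.1 − 597.8 = 0 → Q_y = 827.3/10.8 = 76.6019 ≈ 76.60 kN.
ΣF_y = 0: P_y + 76.6019 − 45 = 0 → P_y = -31.60 kN.
ΣF_x = 0: no horizontal applied forces, so P_x = 0.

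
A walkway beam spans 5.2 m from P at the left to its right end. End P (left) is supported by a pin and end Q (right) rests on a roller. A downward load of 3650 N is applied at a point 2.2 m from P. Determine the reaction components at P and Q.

P_x = 0, P_y = 2106 N, Q_y = 1544 N

Taking moments about P: Q_y·5.2 − 3650·2.2 = 0 → Q_y = 8030/5.2 = 1544.23 ≈ 1544 N.
ΣF_y = 0: P_y + 1544.23 − 3650 = 0 → P_y = 2106 N.
ΣF_x = 0: no horizontal applied forces, so P_x = 0.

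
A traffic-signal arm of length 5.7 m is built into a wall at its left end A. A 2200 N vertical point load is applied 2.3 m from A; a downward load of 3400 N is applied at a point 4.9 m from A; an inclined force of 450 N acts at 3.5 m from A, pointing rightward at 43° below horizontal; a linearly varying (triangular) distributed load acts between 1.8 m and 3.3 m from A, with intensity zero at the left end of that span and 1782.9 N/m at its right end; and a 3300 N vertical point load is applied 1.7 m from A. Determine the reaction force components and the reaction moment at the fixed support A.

A_x = -329.1 N, A_y = 10540 N, M_A = 32150 N·m

Resultant of the triangular load: ½ × 1782.9 × 1.5 = 1337.175 N, acting at 2.8 m from A (one-third of the span from the peak).
ΣF_x = 0: A_x + 450·cos43° = 0 → A_x = -329.1 N.
ΣF_y = 0: A_y − 2200 − 3400 − 450·sin43° − ½·1782.9·1.5 − 3300 = 0 → A_y = 10540 N.
ΣM about A: M_A − 2200·2.3 − 3400·4.9 − 450·sin43°·3.5 − (½·1782.9·1.5)·2.8 − 3300·1.7 = 0 → M_A = 32150 N·m.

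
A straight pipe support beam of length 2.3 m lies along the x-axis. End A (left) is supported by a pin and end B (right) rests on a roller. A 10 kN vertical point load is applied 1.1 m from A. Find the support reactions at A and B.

A_x = 0, A_y = 5.217 kN, B_y = 4.783 kN

Taking moments about A: B_y·2.3 − 10·1.1 = 0 → B_y = 11/2.3 = 4.78261 ≈ 4.783 kN.
ΣF_y = 0: A_y + 4.78261 − 10 = 0 → A_y = 5.217 kN.
ΣF_x = 0: no horizontal applied forces, so A_x = 0.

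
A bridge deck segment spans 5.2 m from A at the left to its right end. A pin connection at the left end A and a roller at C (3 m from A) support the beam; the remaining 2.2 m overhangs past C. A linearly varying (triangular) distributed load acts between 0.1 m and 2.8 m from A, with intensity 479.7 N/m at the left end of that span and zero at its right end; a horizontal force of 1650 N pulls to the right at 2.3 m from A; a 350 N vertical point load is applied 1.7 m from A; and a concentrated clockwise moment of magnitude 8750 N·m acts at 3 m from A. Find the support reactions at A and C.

Resultant of the triangular load: ½ × 479.7 × 2.7 = 647.595 N, acting at 1 m from A (one-third of the span from the peak).
ΣM about A: C_y·3 − (½·479.7·2.7)·1 − 350·1.7 − 8750 = 0 → C_y = 9992.595/3 = 3330.86 ≈ 3331 N.
ΣF_y = 0: A_y + 3330.86 − ½·479.7·2.7 − 350 = 0 → A_y = -2333 N.
ΣF_x = 0: A_x + 1650 = 0 → A_x = -1650 N.

A_x = -1650 N, A_y = -2333 N, C_y = 3331 N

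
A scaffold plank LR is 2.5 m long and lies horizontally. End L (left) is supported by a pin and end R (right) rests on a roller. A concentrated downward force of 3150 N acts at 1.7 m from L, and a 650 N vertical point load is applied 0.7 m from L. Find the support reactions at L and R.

Taking moments about L: R_y·2.5 − 3150·1.7 − 650·0.7 = 0 → R_y = 5810/2.5 = 2324 N.
ΣF_y = 0: L_y + 2324 − 3150 − 650 = 0 → L_y = 1476 N.
ΣF_x = 0: no horizontal applied forces, so L_x = 0.

L_x = 0, L_y = 1476 N, R_y = 2324 N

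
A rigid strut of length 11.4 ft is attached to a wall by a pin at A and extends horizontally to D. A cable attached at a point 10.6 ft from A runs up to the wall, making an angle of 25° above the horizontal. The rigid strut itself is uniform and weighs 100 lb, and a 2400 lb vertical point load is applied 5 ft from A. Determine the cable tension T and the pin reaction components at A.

T = 2806 lb, A_x = 2543 lb, A_y = 1314 lb

ΣM about A: T·sin25°·10.6 − 100·5.7 − 2400·5 = 0 → T = 12570/(10.6·0.422618) = 2805.96 ≈ 2806 lb.
ΣF_x = 0: A_x − T·cos25° = 0 → A_x = 2805.96 × 0.906308 = 2543 lb.
ΣF_y = 0: A_y + T·sin25° − 100 − 2400 = 0 → A_y = 2500 − 2805.96 × 0.422618 = 1314 lb.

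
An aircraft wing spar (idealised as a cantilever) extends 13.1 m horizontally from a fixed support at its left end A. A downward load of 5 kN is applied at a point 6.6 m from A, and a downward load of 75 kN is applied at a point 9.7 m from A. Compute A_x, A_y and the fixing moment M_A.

A_x = 0, A_y = 80.00 kN, M_A = 760.5 kN·m

ΣF_x = 0: A_x = 0.
ΣF_y = 0: A_y − 5 − 75 = 0 → A_y = 80.00 kN.
ΣM about A: M_A − 5·6.6 − 75·9.7 = 0 → M_A = 760.5 kN·m.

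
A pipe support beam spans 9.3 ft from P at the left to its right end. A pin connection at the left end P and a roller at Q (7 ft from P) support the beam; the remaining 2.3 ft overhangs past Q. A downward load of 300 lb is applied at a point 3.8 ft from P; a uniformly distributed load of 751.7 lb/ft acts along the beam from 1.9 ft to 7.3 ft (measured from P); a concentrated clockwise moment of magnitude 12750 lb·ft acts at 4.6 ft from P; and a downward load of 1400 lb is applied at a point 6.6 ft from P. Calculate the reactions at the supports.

P_x = 0, P_y = -212.6 lb, Q_y = 5972 lb

Resultant of the distributed load: 751.7 × 5.4 = 4059.18 lb at 4.6 ft from P.
ΣM about P: Q_y·7 − 300·3.8 − (751.7·5.4)·4.6 − 12750 − 1400·6.6 = 0 → Q_y = 41802.228/7 = 5971.75 ≈ 5972 lb.
ΣF_y = 0: P_y + 5971.75 − 300 − 751.7·5.4 − 1400 = 0 → P_y = -212.6 lb.
ΣF_x = 0: no horizontal applied forces, so P_x = 0.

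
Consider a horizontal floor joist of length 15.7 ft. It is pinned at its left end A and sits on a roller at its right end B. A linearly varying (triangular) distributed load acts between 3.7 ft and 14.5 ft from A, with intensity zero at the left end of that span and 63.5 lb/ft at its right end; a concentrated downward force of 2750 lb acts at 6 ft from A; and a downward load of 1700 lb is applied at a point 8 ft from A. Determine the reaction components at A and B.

A_x = 0, A_y = 2638 lb, B_y = 2155 lb

Resultant of the triangular load: ½ × 63.5 × 10.8 = 342.9 lb, acting at 10.9 ft from A (one-third of the span from the peak).
Moments about A: B_y·15.7 − (½·63.5·10.8)·10.9 − 2750·6 − 1700·8 = 0 → B_y = 33837.61/15.7 = 2155.26 ≈ 2155 lb.
ΣF_y = 0: A_y + 2155.26 − ½·63.5·10.8 − 2750 − 1700 = 0 → A_y = 2638 lb.
ΣF_x = 0: no horizontal applied forces, so A_x = 0.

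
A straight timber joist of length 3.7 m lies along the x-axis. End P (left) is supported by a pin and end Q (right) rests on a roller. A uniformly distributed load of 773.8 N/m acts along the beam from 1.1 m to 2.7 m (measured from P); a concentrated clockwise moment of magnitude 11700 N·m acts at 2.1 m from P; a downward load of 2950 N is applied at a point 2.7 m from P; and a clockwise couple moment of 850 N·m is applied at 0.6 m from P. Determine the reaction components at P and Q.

Resultant of the distributed load: 773.8 × 1.6 = 1238.08 N at 1.9 m from P.
Moments about P: Q_y·3.7 − (773.8·1.6)·1.9 − 11700 − 2950·2.7 − 850 = 0 → Q_y = 22867.352/3.7 = 6180.37 ≈ 6180 N.
ΣF_y = 0: P_y + 6180.37 − 773.8·1.6 − 2950 = 0 → P_y = -1992 N.
ΣF_x = 0: no horizontal applied forces, so P_x = 0.

P_x = 0, P_y = -1992 N, Q_y = 6180 N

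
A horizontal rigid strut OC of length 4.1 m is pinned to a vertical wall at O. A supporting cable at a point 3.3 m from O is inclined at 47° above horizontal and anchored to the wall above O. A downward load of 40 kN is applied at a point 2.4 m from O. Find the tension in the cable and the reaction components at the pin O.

T = 39.78 kN, O_x = 27.13 kN, O_y = 10.91 kN

ΣM about O: T·sin47°·3.3 − 40·2.4 = 0 → T = 96/(3.3·0.731354) = 39.7768 ≈ 39.78 kN.
ΣF_x = 0: O_x − T·cos47° = 0 → O_x = 39.7768 × 0.681998 = 27.13 kN.
ΣF_y = 0: O_y + T·sin47° − 40 = 0 → O_y = 40 − 39.7768 × 0.731354 = 10.91 kN.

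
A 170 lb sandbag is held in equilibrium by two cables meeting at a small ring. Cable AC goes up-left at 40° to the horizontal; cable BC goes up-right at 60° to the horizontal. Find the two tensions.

ΣF_x = 0: −T_AC·cos40° + T_BC·cos60° = 0 → T_BC = 1.53209·T_AC.
ΣF_y = 0: T_AC·sin40° + T_BC·sin60° = 170.
Substitute: T_AC·(0.642788 + 1.53209·0.866025) = 170 → T_AC = 86.3112 ≈ 86.31 lb.
Then T_BC = 1.53209 × 86.3112 = 132.2 lb.

T_AC = 86.31 lb, T_BC = 132.2 lb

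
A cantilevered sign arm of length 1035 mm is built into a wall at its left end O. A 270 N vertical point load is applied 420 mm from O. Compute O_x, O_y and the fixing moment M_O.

O_x = 0, O_y = 270.0 N, M_O = 113400 N·mm

ΣF_x = 0: O_x = 0.
ΣF_y = 0: O_y − 270 = 0 → O_y = 270.0 N.
ΣM about O: M_O − 270·420 = 0 → M_O = 113400 N·mm.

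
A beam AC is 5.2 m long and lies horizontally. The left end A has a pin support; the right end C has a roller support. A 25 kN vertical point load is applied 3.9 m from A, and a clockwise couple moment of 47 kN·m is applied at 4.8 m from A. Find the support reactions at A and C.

Taking moments about A: C_y·5.2 − 25·3.9 − 47 = 0 → C_y = 144.5/5.2 = 27.7885 ≈ 27.79 kN.
ΣF_y = 0: A_y + 27.7885 − 25 = 0 → A_y = -2.788 kN.
ΣF_x = 0: no horizontal applied forces, so A_x = 0.

A_x = 0, A_y = -2.788 kN, C_y = 27.79 kN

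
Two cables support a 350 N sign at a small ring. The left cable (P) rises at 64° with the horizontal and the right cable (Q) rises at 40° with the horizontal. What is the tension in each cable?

ΣF_x = 0: −T_P·cos64° + T_Q·cos40° = 0 → T_Q = 0.572253·T_P.
ΣF_y = 0: T_P·sin64° + T_Q·sin40° = 350.
Substitute: T_P·(0.898794 + 0.572253·0.642788) = 350 → T_P = 276.323 ≈ 276.3 N.
Then T_Q = 0.572253 × 276.323 = 158.1 N.

T_P = 276.3 N, T_Q = 158.1 N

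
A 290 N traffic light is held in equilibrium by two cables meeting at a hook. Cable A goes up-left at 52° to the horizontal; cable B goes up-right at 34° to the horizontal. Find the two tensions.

T_A = 241.0 N, T_B = 179.0 N

ΣF_x = 0: −T_A·cos52° + T_B·cos34° = 0 → T_B = 0.742622·T_A.
ΣF_y = 0: T_A·sin52° + T_B·sin34° = 290.
Substitute: T_A·(0.788011 + 0.742622·0.559193) = 290 → T_A = 241.008 ≈ 241.0 N.
Then T_B = 0.742622 × 241.008 = 179.0 N.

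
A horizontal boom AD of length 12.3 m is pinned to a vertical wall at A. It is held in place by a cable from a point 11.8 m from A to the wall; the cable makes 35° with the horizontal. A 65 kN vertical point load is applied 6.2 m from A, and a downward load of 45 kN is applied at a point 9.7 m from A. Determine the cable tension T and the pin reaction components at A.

ΣM about A: T·sin35°·11.8 − 65·6.2 − 45·9.7 = 0 → T = 839.5/(11.8·0.573576) = 124.036 ≈ 124.0 kN.
ΣF_x = 0: A_x − T·cos35° = 0 → A_x = 124.036 × 0.819152 = 101.6 kN.
ΣF_y = 0: A_y + T·sin35° − 65 − 45 = 0 → A_y = 110 − 124.036 × 0.573576 = 38.86 kN.

T = 124.0 kN, A_x = 101.6 kN, A_y = 38.86 kN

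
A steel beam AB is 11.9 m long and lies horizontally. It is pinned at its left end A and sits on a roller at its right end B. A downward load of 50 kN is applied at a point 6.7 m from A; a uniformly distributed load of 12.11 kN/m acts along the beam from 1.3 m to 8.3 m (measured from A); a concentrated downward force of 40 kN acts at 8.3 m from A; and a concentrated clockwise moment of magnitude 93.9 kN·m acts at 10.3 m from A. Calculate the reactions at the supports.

A_x = 0, A_y = 76.64 kN, B_y = 98.13 kN

Resultant of the distributed load: 12.11 × 7 = 84.77 kN at 4.8 m from A.
ΣM about A: B_y·11.9 − 50·6.7 − (12.11·7)·4.8 − 40·8.3 − 93.9 = 0 → B_y = 1167.796/11.9 = 98.1341 ≈ 98.13 kN.
ΣF_y = 0: A_y + 98.1341 − 50 − 12.11·7 − 40 = 0 → A_y = 76.64 kN.
ΣF_x = 0: no horizontal applied forces, so A_x = 0.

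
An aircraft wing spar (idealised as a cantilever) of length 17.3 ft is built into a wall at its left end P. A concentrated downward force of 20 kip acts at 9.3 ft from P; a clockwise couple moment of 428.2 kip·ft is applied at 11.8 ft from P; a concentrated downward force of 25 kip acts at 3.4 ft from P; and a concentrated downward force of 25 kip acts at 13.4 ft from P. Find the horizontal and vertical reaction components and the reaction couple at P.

ΣF_x = 0: P_x = 0.
ΣF_y = 0: P_y − 20 − 25 − 25 = 0 → P_y = 70.00 kip.
ΣM about P: M_P − 20·9.3 − 428.2 − 25·3.4 − 25·13.4 = 0 → M_P = 1034 kip·ft.

P_x = 0, P_y = 70.00 kip, M_P = 1034 kip·ft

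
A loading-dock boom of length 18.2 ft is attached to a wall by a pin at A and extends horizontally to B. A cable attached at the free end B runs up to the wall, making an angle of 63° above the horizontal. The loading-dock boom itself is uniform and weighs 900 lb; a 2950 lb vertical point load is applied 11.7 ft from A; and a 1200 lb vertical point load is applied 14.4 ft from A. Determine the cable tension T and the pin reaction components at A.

T = 3699 lb, A_x = 1679 lb, A_y = 1754 lb

ΣM about A: T·sin63°·18.2 − 900·9.1 − 2950·11.7 − 1200·14.4 = 0 → T = 59985/(18.2·0.891007) = 3699.05 ≈ 3699 lb.
ΣF_x = 0: A_x − T·cos63° = 0 → A_x = 3699.05 × 0.45399 = 1679 lb.
ΣF_y = 0: A_y + T·sin63° − 900 − 2950 − 1200 = 0 → A_y = 5050 − 3699.05 × 0.891007 = 1754 lb.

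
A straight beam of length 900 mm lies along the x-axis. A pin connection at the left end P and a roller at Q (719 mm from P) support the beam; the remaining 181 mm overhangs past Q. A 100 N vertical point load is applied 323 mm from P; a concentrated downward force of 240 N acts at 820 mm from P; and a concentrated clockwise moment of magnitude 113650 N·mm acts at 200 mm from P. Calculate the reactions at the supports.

Moments about P: Q_y·719 − 100·323 − 240·820 − 113650 = 0 → Q_y = 342750/719 = 476.704 ≈ 476.7 N.
ΣF_y = 0: P_y + 476.704 − 100 − 240 = 0 → P_y = -136.7 N.
ΣF_x = 0: no horizontal applied forces, so P_x = 0.

P_x = 0, P_y = -136.7 N, Q_y = 476.7 N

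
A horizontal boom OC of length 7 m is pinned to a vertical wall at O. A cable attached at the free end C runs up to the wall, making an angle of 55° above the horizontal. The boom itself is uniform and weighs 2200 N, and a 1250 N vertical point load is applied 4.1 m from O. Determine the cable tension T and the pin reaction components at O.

ΣM about O: T·sin55°·7 − 2200·3.5 − 1250·4.1 = 0 → T = 12825/(7·0.819152) = 2236.63 ≈ 2237 N.
ΣF_x = 0: O_x − T·cos55° = 0 → O_x = 2236.63 × 0.573576 = 1283 N.
ΣF_y = 0: O_y + T·sin55° − 2200 − 1250 = 0 → O_y = 3450 − 2236.63 × 0.819152 = 1618 N.

T = 2237 N, O_x = 1283 N, O_y = 1618 N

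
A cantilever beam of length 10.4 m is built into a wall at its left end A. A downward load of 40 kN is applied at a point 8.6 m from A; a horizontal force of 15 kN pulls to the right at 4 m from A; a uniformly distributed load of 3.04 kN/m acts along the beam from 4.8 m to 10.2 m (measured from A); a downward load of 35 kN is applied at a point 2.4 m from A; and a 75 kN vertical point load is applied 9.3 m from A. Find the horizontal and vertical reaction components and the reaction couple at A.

A_x = -15.00 kN, A_y = 166.4 kN, M_A = 1249 kN·m

Resultant of the distributed load: 3.04 × 5.4 = 16.416 kN at 7.5 m from A.
ΣF_x = 0: A_x + 15 = 0 → A_x = -15.00 kN.
ΣF_y = 0: A_y − 40 − 3.04·5.4 − 35 − 75 = 0 → A_y = 166.4 kN.
ΣM about A: M_A − 40·8.6 − (3.04·5.4)·7.5 − 35·2.4 − 75·9.3 = 0 → M_A = 1249 kN·m.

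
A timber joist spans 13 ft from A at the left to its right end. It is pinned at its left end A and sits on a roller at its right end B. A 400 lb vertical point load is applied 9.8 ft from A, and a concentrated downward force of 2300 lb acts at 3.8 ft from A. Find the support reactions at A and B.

A_x = 0, A_y = 1726 lb, B_y = 973.8 lb

Taking moments about A: B_y·13 − 400·9.8 − 2300·3.8 = 0 → B_y = 12660/13 = 973.846 ≈ 973.8 lb.
ΣF_y = 0: A_y + 973.846 − 400 − 2300 = 0 → A_y = 1726 lb.
ΣF_x = 0: no horizontal applied forces, so A_x = 0.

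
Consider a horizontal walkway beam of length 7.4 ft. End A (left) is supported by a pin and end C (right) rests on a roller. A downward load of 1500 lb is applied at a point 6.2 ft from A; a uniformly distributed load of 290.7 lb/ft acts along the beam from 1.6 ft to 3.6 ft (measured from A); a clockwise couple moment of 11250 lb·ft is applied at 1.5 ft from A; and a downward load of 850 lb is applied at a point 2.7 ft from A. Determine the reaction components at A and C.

A_x = 0, A_y = -360.0 lb, C_y = 3291 lb

Resultant of the distributed load: 290.7 × 2 = 581.4 lb at 2.6 ft from A.
ΣM about A: C_y·7.4 − 1500·6.2 − (290.7·2)·2.6 − 11250 − 850·2.7 = 0 → C_y = 24356.64/7.4 = 3291.44 ≈ 3291 lb.
ΣF_y = 0: A_y + 3291.44 − 1500 − 290.7·2 − 850 = 0 → A_y = -360.0 lb.
ΣF_x = 0: no horizontal applied forces, so A_x = 0.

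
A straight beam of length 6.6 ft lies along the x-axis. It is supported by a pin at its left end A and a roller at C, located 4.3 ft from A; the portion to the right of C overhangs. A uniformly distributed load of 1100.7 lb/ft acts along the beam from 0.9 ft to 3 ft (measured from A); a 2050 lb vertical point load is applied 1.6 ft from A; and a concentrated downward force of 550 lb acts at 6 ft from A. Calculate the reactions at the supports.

A_x = 0, A_y = 2333 lb, C_y = 2578 lb

Resultant of the distributed load: 1100.7 × 2.1 = 2311.47 lb at 1.95 ft from A.
ΣM about A: C_y·4.3 − (1100.7·2.1)·1.95 − 2050·1.6 − 550·6 = 0 → C_y = 11087.3665/4.3 = 2578.46 ≈ 2578 lb.
ΣF_y = 0: A_y + 2578.46 − 1100.7·2.1 − 2050 − 550 = 0 → A_y = 2333 lb.
ΣF_x = 0: no horizontal applied forces, so A_x = 0.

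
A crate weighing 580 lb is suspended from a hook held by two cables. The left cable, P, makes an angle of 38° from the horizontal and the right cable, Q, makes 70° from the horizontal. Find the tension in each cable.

T_P = 208.6 lb, T_Q = 480.6 lb

ΣF_x = 0: −T_P·cos38° + T_Q·cos70° = 0 → T_Q = 2.30399·T_P.
ΣF_y = 0: T_P·sin38° + T_Q·sin70° = 580.
Substitute: T_P·(0.615661 + 2.30399·0.939693) = 580 → T_P = 208.58 ≈ 208.6 lb.
Then T_Q = 2.30399 × 208.58 = 480.6 lb.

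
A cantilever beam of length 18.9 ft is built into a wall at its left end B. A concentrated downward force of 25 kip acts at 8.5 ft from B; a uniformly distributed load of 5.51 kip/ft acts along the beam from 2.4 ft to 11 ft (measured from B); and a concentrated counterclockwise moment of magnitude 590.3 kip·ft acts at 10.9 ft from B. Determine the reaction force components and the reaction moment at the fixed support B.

Resultant of the distributed load: 5.51 × 8.6 = 47.386 kip at 6.7 ft from B.
ΣF_x = 0: B_x = 0.
ΣF_y = 0: B_y − 25 − 5.51·8.6 = 0 → B_y = 72.39 kip.
ΣM about B: M_B − 25·8.5 − (5.51·8.6)·6.7 + 590.3 = 0 → M_B = -60.31 kip·ft.

B_x = 0, B_y = 72.39 kip, M_B = -60.31 kip·ft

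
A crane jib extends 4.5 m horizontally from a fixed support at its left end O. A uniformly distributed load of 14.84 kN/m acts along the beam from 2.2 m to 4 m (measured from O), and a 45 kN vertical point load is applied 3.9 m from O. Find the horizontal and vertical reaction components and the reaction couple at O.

O_x = 0, O_y = 71.71 kN, M_O = 258.3 kN·m

Resultant of the distributed load: 14.84 × 1.8 = 26.712 kN at 3.1 m from O.
ΣF_x = 0: O_x = 0.
ΣF_y = 0: O_y − 14.84·1.8 − 45 = 0 → O_y = 71.71 kN.
ΣM about O: M_O − (14.84·1.8)·3.1 − 45·3.9 = 0 → M_O = 258.3 kN·m.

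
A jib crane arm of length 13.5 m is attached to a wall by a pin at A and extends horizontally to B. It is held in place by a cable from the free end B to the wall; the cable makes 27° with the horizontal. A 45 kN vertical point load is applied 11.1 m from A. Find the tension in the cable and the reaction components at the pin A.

ΣM about A: T·sin27°·13.5 − 45·11.1 = 0 → T = 499.5/(13.5·0.45399) = 81.4996 ≈ 81.50 kN.
ΣF_x = 0: A_x − T·cos27° = 0 → A_x = 81.4996 × 0.891007 = 72.62 kN.
ΣF_y = 0: A_y + T·sin27° − 45 = 0 → A_y = 45 − 81.4996 × 0.45399 = 8.000 kN.

T = 81.50 kN, A_x = 72.62 kN, A_y = 8.000 kN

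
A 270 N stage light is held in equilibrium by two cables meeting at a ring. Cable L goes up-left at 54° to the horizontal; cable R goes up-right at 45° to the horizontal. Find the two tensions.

ΣF_x = 0: −T_L·cos54° + T_R·cos45° = 0 → T_R = 0.831254·T_L.
ΣF_y = 0: T_L·sin54° + T_R·sin45° = 270.
Substitute: T_L·(0.809017 + 0.831254·0.707107) = 270 → T_L = 193.299 ≈ 193.3 N.
Then T_R = 0.831254 × 193.299 = 160.7 N.

T_L = 193.3 N, T_R = 160.7 N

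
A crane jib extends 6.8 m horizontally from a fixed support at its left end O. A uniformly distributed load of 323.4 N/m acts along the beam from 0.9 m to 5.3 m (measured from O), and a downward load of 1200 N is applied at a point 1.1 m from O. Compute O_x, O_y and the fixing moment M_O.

Resultant of the distributed load: 323.4 × 4.4 = 1422.96 N at 3.1 m from O.
ΣF_x = 0: O_x = 0.
ΣF_y = 0: O_y − 323.4·4.4 − 1200 = 0 → O_y = 2623 N.
ΣM about O: M_O − (323.4·4.4)·3.1 − 1200·1.1 = 0 → M_O = 5731 N·m.

O_x = 0, O_y = 2623 N, M_O = 5731 N·m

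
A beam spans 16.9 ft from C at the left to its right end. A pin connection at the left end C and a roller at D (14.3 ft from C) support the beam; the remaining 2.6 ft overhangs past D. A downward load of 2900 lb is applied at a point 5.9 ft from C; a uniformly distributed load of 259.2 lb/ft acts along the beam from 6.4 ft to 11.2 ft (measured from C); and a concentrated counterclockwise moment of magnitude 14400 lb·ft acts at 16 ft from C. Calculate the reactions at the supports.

Resultant of the distributed load: 259.2 × 4.8 = 1244.16 lb at 8.8 ft from C.
ΣM about C: D_y·14.3 − 2900·5.9 − (259.2·4.8)·8.8 + 14400 = 0 → D_y = 13658.608/14.3 = 955.147 ≈ 955.1 lb.
ΣF_y = 0: C_y + 955.147 − 2900 − 259.2·4.8 = 0 → C_y = 3189 lb.
ΣF_x = 0: no horizontal applied forces, so C_x = 0.

C_x = 0, C_y = 3189 lb, D_y = 955.1 lb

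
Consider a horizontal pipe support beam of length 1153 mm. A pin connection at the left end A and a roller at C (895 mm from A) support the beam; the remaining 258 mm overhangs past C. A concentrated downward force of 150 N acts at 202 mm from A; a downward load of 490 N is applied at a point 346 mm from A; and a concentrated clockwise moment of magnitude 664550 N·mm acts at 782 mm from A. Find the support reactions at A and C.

A_x = 0, A_y = -325.8 N, C_y = 965.8 N

Moments about A: C_y·895 − 150·202 − 490·346 − 664550 = 0 → C_y = 864390/895 = 965.799 ≈ 965.8 N.
ΣF_y = 0: A_y + 965.799 − 150 − 490 = 0 → A_y = -325.8 N.
ΣF_x = 0: no horizontal applied forces, so A_x = 0.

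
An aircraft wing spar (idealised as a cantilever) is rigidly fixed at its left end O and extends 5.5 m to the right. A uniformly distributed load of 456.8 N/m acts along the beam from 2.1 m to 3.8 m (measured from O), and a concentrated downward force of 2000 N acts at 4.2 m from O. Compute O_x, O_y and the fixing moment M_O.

Resultant of the distributed load: 456.8 × 1.7 = 776.56 N at 2.95 m from O.
ΣF_x = 0: O_x = 0.
ΣF_y = 0: O_y − 456.8·1.7 − 2000 = 0 → O_y = 2777 N.
ΣM about O: M_O − (456.8·1.7)·2.95 − 2000·4.2 = 0 → M_O = 10690 N·m.

O_x = 0, O_y = 2777 N, M_O = 10690 N·m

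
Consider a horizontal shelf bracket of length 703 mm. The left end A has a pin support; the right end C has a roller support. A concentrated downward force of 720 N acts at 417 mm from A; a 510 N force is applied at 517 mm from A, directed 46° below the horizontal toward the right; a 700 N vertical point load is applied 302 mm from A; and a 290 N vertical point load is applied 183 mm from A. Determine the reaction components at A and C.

Moments about A: C_y·703 − 720·417 − 510·sin46°·517 − 700·302 − 290·183 = 0 → C_y = 754378/703 = 1073.08 ≈ 1073 N.
ΣF_y = 0: A_y + 1073.08 − 720 − 510·sin46° − 700 − 290 = 0 → A_y = 1004 N.
ΣF_x = 0: A_x + 510·cos46° = 0 → A_x = -354.3 N.

A_x = -354.3 N, A_y = 1004 N, C_y = 1073 N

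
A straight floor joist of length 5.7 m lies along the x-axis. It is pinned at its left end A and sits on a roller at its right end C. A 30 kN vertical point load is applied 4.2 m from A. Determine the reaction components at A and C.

Taking moments about A: C_y·5.7 − 30·4.2 = 0 → C_y = 126/5.7 = 22.1053 ≈ 22.11 kN.
ΣF_y = 0: A_y + 22.1053 − 30 = 0 → A_y = 7.895 kN.
ΣF_x = 0: no horizontal applied forces, so A_x = 0.

A_x = 0, A_y = 7.895 kN, C_y = 22.11 kN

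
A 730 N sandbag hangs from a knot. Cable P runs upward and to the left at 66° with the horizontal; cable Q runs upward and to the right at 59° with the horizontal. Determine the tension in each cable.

ΣF_x = 0: −T_P·cos66° + T_Q·cos59° = 0 → T_Q = 0.789722·T_P.
ΣF_y = 0: T_P·sin66° + T_Q·sin59° = 730.
Substitute: T_P·(0.913545 + 0.789722·0.857167) = 730 → T_P = 458.984 ≈ 459.0 N.
Then T_Q = 0.789722 × 458.984 = 362.5 N.

T_P = 459.0 N, T_Q = 362.5 N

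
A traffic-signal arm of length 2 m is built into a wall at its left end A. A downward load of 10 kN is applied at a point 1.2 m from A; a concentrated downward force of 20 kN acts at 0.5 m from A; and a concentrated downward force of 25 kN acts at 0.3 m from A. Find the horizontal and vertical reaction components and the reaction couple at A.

ΣF_x = 0: A_x = 0.
ΣF_y = 0: A_y − 10 − 20 − 25 = 0 → A_y = 55.00 kN.
ΣM about A: M_A − 10·1.2 − 20·0.5 − 25·0.3 = 0 → M_A = 29.50 kN·m.

A_x = 0, A_y = 55.00 kN, M_A = 29.50 kN·m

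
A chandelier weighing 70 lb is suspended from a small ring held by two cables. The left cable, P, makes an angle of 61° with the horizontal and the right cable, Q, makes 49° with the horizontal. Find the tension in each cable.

ΣF_x = 0: −T_P·cos61° + T_Q·cos49° = 0 → T_Q = 0.738973·T_P.
ΣF_y = 0: T_P·sin61° + T_Q·sin49° = 70.
Substitute: T_P·(0.87462 + 0.738973·0.75471) = 70 → T_P = 48.8714 ≈ 48.87 lb.
Then T_Q = 0.738973 × 48.8714 = 36.11 lb.

T_P = 48.87 lb, T_Q = 36.11 lb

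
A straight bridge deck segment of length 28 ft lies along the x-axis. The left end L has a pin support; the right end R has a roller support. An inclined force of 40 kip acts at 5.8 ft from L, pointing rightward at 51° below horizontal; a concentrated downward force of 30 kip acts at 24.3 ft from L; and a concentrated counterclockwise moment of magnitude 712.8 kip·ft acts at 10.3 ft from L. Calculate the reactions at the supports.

Moments about L: R_y·28 − 40·sin51°·5.8 − 30·24.3 + 712.8 = 0 → R_y = 196.498/28 = 7.01779 ≈ 7.018 kip.
ΣF_y = 0: L_y + 7.01779 − 40·sin51° − 30 = 0 → L_y = 54.07 kip.
ΣF_x = 0: L_x + 40·cos51° = 0 → L_x = -25.17 kip.

L_x = -25.17 kip, L_y = 54.07 kip, R_y = 7.018 kip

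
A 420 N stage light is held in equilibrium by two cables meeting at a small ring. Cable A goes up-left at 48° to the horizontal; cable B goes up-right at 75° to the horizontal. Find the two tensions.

T_A = 129.6 N, T_B = 335.1 N

ΣF_x = 0: −T_A·cos48° + T_B·cos75° = 0 → T_B = 2.58532·T_A.
ΣF_y = 0: T_A·sin48° + T_B·sin75° = 420.
Substitute: T_A·(0.743145 + 2.58532·0.965926) = 420 → T_A = 129.615 ≈ 129.6 N.
Then T_B = 2.58532 × 129.615 = 335.1 N.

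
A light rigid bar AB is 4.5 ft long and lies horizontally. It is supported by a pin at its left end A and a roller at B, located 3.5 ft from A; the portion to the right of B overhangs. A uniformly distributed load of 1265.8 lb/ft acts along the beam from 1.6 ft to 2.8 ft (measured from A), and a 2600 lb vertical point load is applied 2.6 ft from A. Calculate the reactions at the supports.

A_x = 0, A_y = 1233 lb, B_y = 2886 lb

Resultant of the distributed load: 1265.8 × 1.2 = 1518.96 lb at 2.2 ft from A.
ΣM about A: B_y·3.5 − (1265.8·1.2)·2.2 − 2600·2.6 = 0 → B_y = 10101.712/3.5 = 2886.2 ≈ 2886 lb.
ΣF_y = 0: A_y + 2886.2 − 1265.8·1.2 − 2600 = 0 → A_y = 1233 lb.
ΣF_x = 0: no horizontal applied forces, so A_x = 0.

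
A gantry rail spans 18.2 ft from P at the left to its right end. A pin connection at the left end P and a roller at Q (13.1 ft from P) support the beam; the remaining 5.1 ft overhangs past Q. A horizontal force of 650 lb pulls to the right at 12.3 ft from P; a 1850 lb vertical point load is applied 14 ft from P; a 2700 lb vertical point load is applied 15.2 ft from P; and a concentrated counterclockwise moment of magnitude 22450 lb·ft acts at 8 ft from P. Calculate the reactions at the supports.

P_x = -650.0 lb, P_y = 1154 lb, Q_y = 3396 lb

Taking moments about P: Q_y·13.1 − 1850·14 − 2700·15.2 + 22450 = 0 → Q_y = 44490/13.1 = 3396.18 ≈ 3396 lb.
ΣF_y = 0: P_y + 3396.18 − 1850 − 2700 = 0 → P_y = 1154 lb.
ΣF_x = 0: P_x + 650 = 0 → P_x = -650.0 lb.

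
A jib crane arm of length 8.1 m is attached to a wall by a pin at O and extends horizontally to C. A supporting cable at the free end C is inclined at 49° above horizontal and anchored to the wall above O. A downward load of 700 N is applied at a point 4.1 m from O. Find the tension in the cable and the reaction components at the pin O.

T = 469.5 N, O_x = 308.0 N, O_y = 345.7 N

ΣM about O: T·sin49°·8.1 − 700·4.1 = 0 → T = 2870/(8.1·0.75471) = 469.48 ≈ 469.5 N.
ΣF_x = 0: O_x − T·cos49° = 0 → O_x = 469.48 × 0.656059 = 308.0 N.
ΣF_y = 0: O_y + T·sin49° − 700 = 0 → O_y = 700 − 469.48 × 0.75471 = 345.7 N.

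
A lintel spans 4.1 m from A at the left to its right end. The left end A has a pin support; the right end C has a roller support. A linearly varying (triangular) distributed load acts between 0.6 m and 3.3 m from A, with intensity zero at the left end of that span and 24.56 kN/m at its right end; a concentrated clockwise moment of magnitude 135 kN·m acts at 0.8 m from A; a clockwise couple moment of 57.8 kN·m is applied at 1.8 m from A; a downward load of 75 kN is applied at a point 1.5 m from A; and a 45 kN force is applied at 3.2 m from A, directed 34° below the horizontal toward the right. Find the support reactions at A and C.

Resultant of the triangular load: ½ × 24.56 × 2.7 = 33.156 kN, acting at 2.4 m from A (one-third of the span from the peak).
Moments about A: C_y·4.1 − (½·24.56·2.7)·2.4 − 135 − 57.8 − 75·1.5 − 45·sin34°·3.2 = 0 → C_y = 465.398/4.1 = 113.512 ≈ 113.5 kN.
ΣF_y = 0: A_y + 113.512 − ½·24.56·2.7 − 75 − 45·sin34° = 0 → A_y = 19.81 kN.
ΣF_x = 0: A_x + 45·cos34° = 0 → A_x = -37.31 kN.

A_x = -37.31 kN, A_y = 19.81 kN, C_y = 113.5 kN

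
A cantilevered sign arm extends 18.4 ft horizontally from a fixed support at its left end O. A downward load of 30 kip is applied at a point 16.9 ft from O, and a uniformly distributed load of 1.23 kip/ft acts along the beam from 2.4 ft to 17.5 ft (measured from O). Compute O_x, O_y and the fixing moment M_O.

Resultant of the distributed load: 1.23 × 15.1 = 18.573 kip at 9.95 ft from O.
ΣF_x = 0: O_x = 0.
ΣF_y = 0: O_y − 30 − 1.23·15.1 = 0 → O_y = 48.57 kip.
ΣM about O: M_O − 30·16.9 − (1.23·15.1)·9.95 = 0 → M_O = 691.8 kip·ft.

O_x = 0, O_y = 48.57 kip, M_O = 691.8 kip·ft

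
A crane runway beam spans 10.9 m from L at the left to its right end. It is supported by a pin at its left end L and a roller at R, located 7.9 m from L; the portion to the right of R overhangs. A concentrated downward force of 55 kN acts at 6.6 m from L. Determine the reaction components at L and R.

Taking moments about L: R_y·7.9 − 55·6.6 = 0 → R_y = 363/7.9 = 45.9494 ≈ 45.95 kN.
ΣF_y = 0: L_y + 45.9494 − 55 = 0 → L_y = 9.051 kN.
ΣF_x = 0: no horizontal applied forces, so L_x = 0.

L_x = 0, L_y = 9.051 kN, R_y = 45.95 kN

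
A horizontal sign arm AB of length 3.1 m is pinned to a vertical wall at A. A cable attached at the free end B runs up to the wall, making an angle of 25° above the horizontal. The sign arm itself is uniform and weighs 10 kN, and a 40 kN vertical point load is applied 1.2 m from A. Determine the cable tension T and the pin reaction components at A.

ΣM about A: T·sin25°·3.1 − 10·1.55 − 40·1.2 = 0 → T = 63.5/(3.1·0.422618) = 48.469 ≈ 48.47 kN.
ΣF_x = 0: A_x − T·cos25° = 0 → A_x = 48.469 × 0.906308 = 43.93 kN.
ΣF_y = 0: A_y + T·sin25° − 10 − 40 = 0 → A_y = 50 − 48.469 × 0.422618 = 29.52 kN.

T = 48.47 kN, A_x = 43.93 kN, A_y = 29.52 kN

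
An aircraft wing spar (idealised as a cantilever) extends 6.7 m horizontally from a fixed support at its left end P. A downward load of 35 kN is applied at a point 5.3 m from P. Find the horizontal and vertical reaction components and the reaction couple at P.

ΣF_x = 0: P_x = 0.
ΣF_y = 0: P_y − 35 = 0 → P_y = 35.00 kN.
ΣM about P: M_P − 35·5.3 = 0 → M_P = 185.5 kN·m.

P_x = 0, P_y = 35.00 kN, M_P = 185.5 kN·m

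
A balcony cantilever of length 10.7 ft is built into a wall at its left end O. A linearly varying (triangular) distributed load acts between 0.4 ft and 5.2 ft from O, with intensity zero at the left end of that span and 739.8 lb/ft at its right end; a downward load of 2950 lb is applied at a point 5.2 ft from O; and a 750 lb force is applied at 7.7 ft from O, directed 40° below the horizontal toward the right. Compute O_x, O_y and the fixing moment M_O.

Resultant of the triangular load: ½ × 739.8 × 4.8 = 1775.52 lb, acting at 3.6 ft from O (one-third of the span from the peak).
ΣF_x = 0: O_x + 750·cos40° = 0 → O_x = -574.5 lb.
ΣF_y = 0: O_y − ½·739.8·4.8 − 2950 − 750·sin40° = 0 → O_y = 5208 lb.
ΣM about O: M_O − (½·739.8·4.8)·3.6 − 2950·5.2 − 750·sin40°·7.7 = 0 → M_O = 25440 lb·ft.

O_x = -574.5 lb, O_y = 5208 lb, M_O = 25440 lb·ft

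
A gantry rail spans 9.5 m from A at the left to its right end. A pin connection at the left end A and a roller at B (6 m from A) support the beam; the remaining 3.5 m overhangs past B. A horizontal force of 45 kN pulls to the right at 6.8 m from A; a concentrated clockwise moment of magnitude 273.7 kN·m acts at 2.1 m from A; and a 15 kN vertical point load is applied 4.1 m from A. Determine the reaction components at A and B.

A_x = -45.00 kN, A_y = -40.87 kN, B_y = 55.87 kN

Taking moments about A: B_y·6 − 273.7 − 15·4.1 = 0 → B_y = 335.2/6 = 55.8667 ≈ 55.87 kN.
ΣF_y = 0: A_y + 55.8667 − 15 = 0 → A_y = -40.87 kN.
ΣF_x = 0: A_x + 45 = 0 → A_x = -45.00 kN.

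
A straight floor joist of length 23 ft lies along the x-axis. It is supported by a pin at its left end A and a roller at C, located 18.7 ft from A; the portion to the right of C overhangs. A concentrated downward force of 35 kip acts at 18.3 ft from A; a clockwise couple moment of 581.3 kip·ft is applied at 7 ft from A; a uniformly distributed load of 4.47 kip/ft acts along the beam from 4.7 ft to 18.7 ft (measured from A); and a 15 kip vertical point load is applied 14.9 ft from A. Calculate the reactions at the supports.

A_x = 0, A_y = -3.863 kip, C_y = 116.4 kip

Resultant of the distributed load: 4.47 × 14 = 62.58 kip at 11.7 ft from A.
Moments about A: C_y·18.7 − 35·18.3 − 581.3 − (4.47·14)·11.7 − 15·14.9 = 0 → C_y = 2177.486/18.7 = 116.443 ≈ 116.4 kip.
ΣF_y = 0: A_y + 116.443 − 35 − 4.47·14 − 15 = 0 → A_y = -3.863 kip.
ΣF_x = 0: no horizontal applied forces, so A_x = 0.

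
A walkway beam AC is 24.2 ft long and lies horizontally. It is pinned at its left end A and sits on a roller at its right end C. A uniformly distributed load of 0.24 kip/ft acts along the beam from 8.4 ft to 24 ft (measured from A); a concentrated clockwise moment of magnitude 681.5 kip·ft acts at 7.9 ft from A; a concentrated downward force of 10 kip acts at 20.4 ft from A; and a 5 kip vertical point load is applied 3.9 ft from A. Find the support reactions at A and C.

A_x = 0, A_y = -21.16 kip, C_y = 39.90 kip

Resultant of the distributed load: 0.24 × 15.6 = 3.744 kip at 16.2 ft from A.
Taking moments about A: C_y·24.2 − (0.24·15.6)·16.2 − 681.5 − 10·20.4 − 5·3.9 = 0 → C_y = 965.6528/24.2 = 39.903 ≈ 39.90 kip.
ΣF_y = 0: A_y + 39.903 − 0.24·15.6 − 10 − 5 = 0 → A_y = -21.16 kip.
ΣF_x = 0: no horizontal applied forces, so A_x = 0.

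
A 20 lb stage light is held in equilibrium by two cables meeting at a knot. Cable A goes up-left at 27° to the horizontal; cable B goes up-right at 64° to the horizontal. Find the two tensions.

T_A = 8.769 lb, T_B = 17.82 lb

ΣF_x = 0: −T_A·cos27° + T_B·cos64° = 0 → T_B = 2.03254·T_A.
ΣF_y = 0: T_A·sin27° + T_B·sin64° = 20.
Substitute: T_A·(0.45399 + 2.03254·0.898794) = 20 → T_A = 8.76876 ≈ 8.769 lb.
Then T_B = 2.03254 × 8.76876 = 17.82 lb.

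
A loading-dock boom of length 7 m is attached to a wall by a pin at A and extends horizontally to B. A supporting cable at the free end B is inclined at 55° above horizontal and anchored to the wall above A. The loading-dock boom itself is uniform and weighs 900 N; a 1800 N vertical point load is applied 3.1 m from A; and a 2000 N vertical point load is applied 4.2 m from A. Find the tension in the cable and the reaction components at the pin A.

ΣM about A: T·sin55°·7 − 900·3.5 − 1800·3.1 − 2000·4.2 = 0 → T = 17130/(7·0.819152) = 2987.41 ≈ 2987 N.
ΣF_x = 0: A_x − T·cos55° = 0 → A_x = 2987.41 × 0.573576 = 1714 N.
ΣF_y = 0: A_y + T·sin55° − 900 − 1800 − 2000 = 0 → A_y = 4700 − 2987.41 × 0.819152 = 2253 N.

T = 2987 N, A_x = 1714 N, A_y = 2253 N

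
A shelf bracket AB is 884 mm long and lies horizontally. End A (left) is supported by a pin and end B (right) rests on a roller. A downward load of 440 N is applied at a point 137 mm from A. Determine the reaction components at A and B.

A_x = 0, A_y = 371.8 N, B_y = 68.19 N

Taking moments about A: B_y·884 − 440·137 = 0 → B_y = 60280/884 = 68.19 N.
ΣF_y = 0: A_y + 68.19 − 440 = 0 → A_y = 371.8 N.
ΣF_x = 0: no horizontal applied forces, so A_x = 0.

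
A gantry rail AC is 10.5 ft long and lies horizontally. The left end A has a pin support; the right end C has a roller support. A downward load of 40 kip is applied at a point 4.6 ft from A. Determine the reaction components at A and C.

A_x = 0, A_y = 22.48 kip, C_y = 17.52 kip

Taking moments about A: C_y·10.5 − 40·4.6 = 0 → C_y = 184/10.5 = 17.5238 ≈ 17.52 kip.
ΣF_y = 0: A_y + 17.5238 − 40 = 0 → A_y = 22.48 kip.
ΣF_x = 0: no horizontal applied forces, so A_x = 0.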